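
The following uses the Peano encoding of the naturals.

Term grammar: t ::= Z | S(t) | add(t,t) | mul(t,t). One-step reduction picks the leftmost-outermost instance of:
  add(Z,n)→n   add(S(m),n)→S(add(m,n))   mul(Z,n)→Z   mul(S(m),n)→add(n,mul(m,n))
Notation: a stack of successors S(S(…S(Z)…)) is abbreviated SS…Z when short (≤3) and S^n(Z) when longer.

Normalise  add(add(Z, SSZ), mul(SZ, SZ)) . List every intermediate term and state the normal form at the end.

Answer: normal form = SSSZ  (in 8 steps)

Working:
  start: add(add(Z, SSZ), mul(SZ, SZ))
  [1] add(SSZ, mul(SZ, SZ))
  [2] S(add(SZ, mul(SZ, SZ)))
  [3] S(S(add(Z, mul(SZ, SZ))))
  [4] S(S(mul(SZ, SZ)))
  [5] S(S(add(SZ, mul(Z, SZ))))
  [6] S(S(S(add(Z, mul(Z, SZ)))))
  [7] S(S(S(mul(Z, SZ))))
  [8] SSSZ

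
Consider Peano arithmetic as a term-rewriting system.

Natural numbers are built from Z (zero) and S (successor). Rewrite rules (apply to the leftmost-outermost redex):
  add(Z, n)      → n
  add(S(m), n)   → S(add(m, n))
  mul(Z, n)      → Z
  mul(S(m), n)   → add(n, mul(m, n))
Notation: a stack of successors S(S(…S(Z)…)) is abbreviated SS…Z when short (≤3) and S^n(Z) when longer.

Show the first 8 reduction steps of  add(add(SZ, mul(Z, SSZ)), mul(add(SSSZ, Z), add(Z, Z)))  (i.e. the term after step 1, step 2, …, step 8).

Answer: after 8 steps: S(add(Z, mul(add(SSZ, Z), add(Z, Z))))

Reduction:
  start: add(add(SZ, mul(Z, SSZ)), mul(add(SSSZ, Z), add(Z, Z)))
  step 1: add(S(add(Z, mul(Z, SSZ))), mul(add(SSSZ, Z), add(Z, Z)))
  step 2: S(add(add(Z, mul(Z, SSZ)), mul(add(SSSZ, Z), add(Z, Z))))
  step 3: S(add(mul(Z, SSZ), mul(add(SSSZ, Z), add(Z, Z))))
  step 4: S(add(Z, mul(add(SSSZ, Z), add(Z, Z))))
  step 5: S(mul(add(SSSZ, Z), add(Z, Z)))
  step 6: S(mul(S(add(SSZ, Z)), add(Z, Z)))
  step 7: S(add(add(Z, Z), mul(add(SSZ, Z), add(Z, Z))))
  step 8: S(add(Z, mul(add(SSZ, Z), add(Z, Z))))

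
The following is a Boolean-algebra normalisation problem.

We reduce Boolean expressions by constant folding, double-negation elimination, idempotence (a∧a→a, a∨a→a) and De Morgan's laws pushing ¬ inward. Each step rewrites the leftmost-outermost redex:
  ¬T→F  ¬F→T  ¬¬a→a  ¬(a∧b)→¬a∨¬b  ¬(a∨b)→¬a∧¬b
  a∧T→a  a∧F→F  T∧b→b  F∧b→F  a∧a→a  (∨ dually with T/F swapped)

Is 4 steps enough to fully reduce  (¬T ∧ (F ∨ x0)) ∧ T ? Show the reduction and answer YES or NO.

  start: (¬T ∧ (F ∨ x0)) ∧ T
  step 1: ¬T ∧ (F ∨ x0)
  step 2: F ∧ (F ∨ x0)
  step 3: F

Answer: YES — reaches normal form F in 3 ≤ 4 steps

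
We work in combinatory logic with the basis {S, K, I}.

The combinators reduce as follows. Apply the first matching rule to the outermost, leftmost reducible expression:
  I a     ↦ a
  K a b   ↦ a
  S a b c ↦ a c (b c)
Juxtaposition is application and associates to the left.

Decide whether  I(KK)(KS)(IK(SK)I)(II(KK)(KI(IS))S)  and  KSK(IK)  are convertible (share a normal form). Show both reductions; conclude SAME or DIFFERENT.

Term A:
  start: I(KK)(KS)(IK(SK)I)(II(KK)(KI(IS))S)
  step 1: KK(KS)(IK(SK)I)(II(KK)(KI(IS))S)
  step 2: K(IK(SK)I)(II(KK)(KI(IS))S)
  step 3: IK(SK)I
  step 4: K(SK)I
  step 5: SK

Term B:
  start: KSK(IK)
  step 1: S(IK)
  step 2: SK

Answer: SAME — A ⇓ SK, B ⇓ SK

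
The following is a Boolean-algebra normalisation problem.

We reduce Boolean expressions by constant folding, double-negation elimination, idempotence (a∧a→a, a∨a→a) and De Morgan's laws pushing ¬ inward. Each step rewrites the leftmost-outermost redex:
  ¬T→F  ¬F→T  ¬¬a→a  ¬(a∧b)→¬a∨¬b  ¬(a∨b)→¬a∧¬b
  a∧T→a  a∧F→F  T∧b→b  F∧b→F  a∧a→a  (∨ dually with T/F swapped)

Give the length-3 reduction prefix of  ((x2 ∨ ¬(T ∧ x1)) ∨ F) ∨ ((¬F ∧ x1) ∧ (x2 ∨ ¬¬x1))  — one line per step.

  start: ((x2 ∨ ¬(T ∧ x1)) ∨ F) ∨ ((¬F ∧ x1) ∧ (x2 ∨ ¬¬x1))
  →1  (x2 ∨ ¬(T ∧ x1)) ∨ ((¬F ∧ x1) ∧ (x2 ∨ ¬¬x1))
  →2  (x2 ∨ (¬T ∨ ¬x1)) ∨ ((¬F ∧ x1) ∧ (x2 ∨ ¬¬x1))
  →3  (x2 ∨ (F ∨ ¬x1)) ∨ ((¬F ∧ x1) ∧ (x2 ∨ ¬¬x1))

Answer: after 3 steps: (x2 ∨ (F ∨ ¬x1)) ∨ ((¬F ∧ x1) ∧ (x2 ∨ ¬¬x1))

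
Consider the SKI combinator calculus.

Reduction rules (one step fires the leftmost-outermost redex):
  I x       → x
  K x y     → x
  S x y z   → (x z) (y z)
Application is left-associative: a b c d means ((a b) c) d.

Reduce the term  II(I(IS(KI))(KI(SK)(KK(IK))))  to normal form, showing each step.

Answer: normal form = S(KI)K  (in 7 steps)

Working:
  start: II(I(IS(KI))(KI(SK)(KK(IK))))
  step 1: I(I(IS(KI))(KI(SK)(KK(IK))))
  step 2: I(IS(KI))(KI(SK)(KK(IK)))
  step 3: IS(KI)(KI(SK)(KK(IK)))
  step 4: S(KI)(KI(SK)(KK(IK)))
  step 5: S(KI)(I(KK(IK)))
  step 6: S(KI)(KK(IK))
  step 7: S(KI)K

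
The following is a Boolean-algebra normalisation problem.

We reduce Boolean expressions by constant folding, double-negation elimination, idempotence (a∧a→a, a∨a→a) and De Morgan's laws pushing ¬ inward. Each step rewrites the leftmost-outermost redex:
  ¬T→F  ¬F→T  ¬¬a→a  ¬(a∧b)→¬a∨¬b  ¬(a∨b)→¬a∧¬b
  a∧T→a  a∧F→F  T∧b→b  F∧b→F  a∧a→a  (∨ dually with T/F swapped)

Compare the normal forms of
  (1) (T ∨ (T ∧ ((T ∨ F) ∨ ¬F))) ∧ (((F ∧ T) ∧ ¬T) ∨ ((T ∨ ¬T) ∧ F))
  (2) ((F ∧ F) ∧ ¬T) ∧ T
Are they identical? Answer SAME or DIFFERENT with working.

Term A:
  start: (T ∨ (T ∧ ((T ∨ F) ∨ ¬F))) ∧ (((F ∧ T) ∧ ¬T) ∨ ((T ∨ ¬T) ∧ F))
  [1] T ∧ (((F ∧ T) ∧ ¬T) ∨ ((T ∨ ¬T) ∧ F))
  [2] ((F ∧ T) ∧ ¬T) ∨ ((T ∨ ¬T) ∧ F)
  [3] (F ∧ ¬T) ∨ ((T ∨ ¬T) ∧ F)
  [4] F ∨ ((T ∨ ¬T) ∧ F)
  [5] (T ∨ ¬T) ∧ F
  [6] F

Term B:
  start: ((F ∧ F) ∧ ¬T) ∧ T
  [1] (F ∧ F) ∧ ¬T
  [2] F ∧ ¬T
  [3] F

Answer: SAME — A ⇓ F, B ⇓ F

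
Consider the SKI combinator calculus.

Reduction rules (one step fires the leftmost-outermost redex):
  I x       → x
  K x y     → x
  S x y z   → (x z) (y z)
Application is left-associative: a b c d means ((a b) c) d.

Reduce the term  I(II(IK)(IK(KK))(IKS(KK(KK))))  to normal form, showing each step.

Answer: normal form = K(KK)  (in 6 steps)

Working:
  start: I(II(IK)(IK(KK))(IKS(KK(KK))))
  [1] II(IK)(IK(KK))(IKS(KK(KK)))
  [2] I(IK)(IK(KK))(IKS(KK(KK)))
  [3] IK(IK(KK))(IKS(KK(KK)))
  [4] K(IK(KK))(IKS(KK(KK)))
  [5] IK(KK)
  [6] K(KK)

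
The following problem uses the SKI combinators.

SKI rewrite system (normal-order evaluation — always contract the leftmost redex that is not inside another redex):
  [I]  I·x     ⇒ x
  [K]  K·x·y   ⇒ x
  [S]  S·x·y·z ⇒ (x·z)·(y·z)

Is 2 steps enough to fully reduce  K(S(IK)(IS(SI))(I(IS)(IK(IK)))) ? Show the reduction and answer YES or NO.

Answer: NO — after 2 steps the term is K(K(I(IS)(IK(IK)))(IS(SI)(I(IS)(IK(IK))))), not yet normal

Working:
  start: K(S(IK)(IS(SI))(I(IS)(IK(IK))))
  →1  K(IK(I(IS)(IK(IK)))(IS(SI)(I(IS)(IK(IK)))))
  →2  K(K(I(IS)(IK(IK)))(IS(SI)(I(IS)(IK(IK)))))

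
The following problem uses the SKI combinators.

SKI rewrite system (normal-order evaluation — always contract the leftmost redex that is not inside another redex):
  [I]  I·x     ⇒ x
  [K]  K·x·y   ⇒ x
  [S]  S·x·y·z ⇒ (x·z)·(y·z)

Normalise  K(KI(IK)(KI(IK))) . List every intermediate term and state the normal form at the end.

  start: K(KI(IK)(KI(IK)))
  [1] K(I(KI(IK)))
  [2] K(KI(IK))
  [3] KI

Answer: normal form = KI  (in 3 steps)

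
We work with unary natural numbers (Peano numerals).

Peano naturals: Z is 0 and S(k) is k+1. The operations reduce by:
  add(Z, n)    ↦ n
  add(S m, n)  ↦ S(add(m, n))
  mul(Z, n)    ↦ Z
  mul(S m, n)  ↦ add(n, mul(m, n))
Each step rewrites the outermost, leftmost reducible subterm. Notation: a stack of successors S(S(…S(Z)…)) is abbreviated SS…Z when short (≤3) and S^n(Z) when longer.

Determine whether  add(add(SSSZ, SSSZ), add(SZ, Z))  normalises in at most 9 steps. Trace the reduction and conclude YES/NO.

Answer: NO — after 9 steps the term is S(S(S(S(S(add(SZ, add(SZ, Z))))))), not yet normal

Reduction:
  start: add(add(SSSZ, SSSZ), add(SZ, Z))
  [1] add(S(add(SSZ, SSSZ)), add(SZ, Z))
  [2] S(add(add(SSZ, SSSZ), add(SZ, Z)))
  [3] S(add(S(add(SZ, SSSZ)), add(SZ, Z)))
  [4] S(S(add(add(SZ, SSSZ), add(SZ, Z))))
  [5] S(S(add(S(add(Z, SSSZ)), add(SZ, Z))))
  [6] S(S(S(add(add(Z, SSSZ), add(SZ, Z)))))
  [7] S(S(S(add(SSSZ, add(SZ, Z)))))
  [8] S(S(S(S(add(SSZ, add(SZ, Z))))))
  [9] S(S(S(S(S(add(SZ, add(SZ, Z)))))))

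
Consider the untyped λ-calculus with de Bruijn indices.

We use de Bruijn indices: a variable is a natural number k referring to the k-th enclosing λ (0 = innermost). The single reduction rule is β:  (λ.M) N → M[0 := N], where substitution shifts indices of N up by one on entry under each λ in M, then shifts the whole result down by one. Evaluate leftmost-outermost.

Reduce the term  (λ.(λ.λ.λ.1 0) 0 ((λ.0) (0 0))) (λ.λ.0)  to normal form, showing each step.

  start: (λ.(λ.λ.λ.1 0) 0 ((λ.0) (0 0))) (λ.λ.0)
  →1  (λ.λ.λ.1 0) (λ.λ.0) ((λ.0) ((λ.λ.0) (λ.λ.0)))
  →2  (λ.λ.1 0) ((λ.0) ((λ.λ.0) (λ.λ.0)))
  →3  λ.(λ.0) ((λ.λ.0) (λ.λ.0)) 0
  →4  λ.(λ.λ.0) (λ.λ.0) 0
  →5  λ.(λ.0) 0
  →6  λ.0

Answer: normal form = λ.0  (in 6 steps)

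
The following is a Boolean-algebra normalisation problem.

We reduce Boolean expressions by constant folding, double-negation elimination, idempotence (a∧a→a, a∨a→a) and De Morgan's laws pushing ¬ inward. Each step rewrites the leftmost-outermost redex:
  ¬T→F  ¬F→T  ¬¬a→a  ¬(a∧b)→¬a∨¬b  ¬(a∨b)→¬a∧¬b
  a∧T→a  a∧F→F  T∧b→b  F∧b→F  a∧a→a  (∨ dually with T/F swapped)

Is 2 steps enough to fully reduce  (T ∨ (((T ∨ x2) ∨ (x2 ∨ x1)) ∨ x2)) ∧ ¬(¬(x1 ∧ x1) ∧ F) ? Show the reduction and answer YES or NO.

  start: (T ∨ (((T ∨ x2) ∨ (x2 ∨ x1)) ∨ x2)) ∧ ¬(¬(x1 ∧ x1) ∧ F)
  →1  T ∧ ¬(¬(x1 ∧ x1) ∧ F)
  →2  ¬(¬(x1 ∧ x1) ∧ F)

Answer: NO — after 2 steps the term is ¬(¬(x1 ∧ x1) ∧ F), not yet normal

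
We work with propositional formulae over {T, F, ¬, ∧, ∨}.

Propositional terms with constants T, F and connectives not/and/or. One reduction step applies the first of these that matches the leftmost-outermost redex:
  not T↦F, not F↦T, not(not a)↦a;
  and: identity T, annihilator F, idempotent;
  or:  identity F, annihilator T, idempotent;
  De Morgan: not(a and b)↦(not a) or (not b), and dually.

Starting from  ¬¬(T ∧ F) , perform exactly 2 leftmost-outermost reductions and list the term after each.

Answer: after 2 steps: F

Working:
  start: ¬¬(T ∧ F)
  [1] T ∧ F
  [2] F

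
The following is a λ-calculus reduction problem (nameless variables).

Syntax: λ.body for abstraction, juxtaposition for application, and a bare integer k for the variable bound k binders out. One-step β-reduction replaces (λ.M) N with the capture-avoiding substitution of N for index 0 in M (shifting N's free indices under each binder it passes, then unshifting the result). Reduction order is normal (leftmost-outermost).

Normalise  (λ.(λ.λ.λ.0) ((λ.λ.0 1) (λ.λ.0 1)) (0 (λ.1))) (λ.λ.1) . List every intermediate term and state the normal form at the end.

Answer: normal form = λ.0  (in 3 steps)

Derivation:
  start: (λ.(λ.λ.λ.0) ((λ.λ.0 1) (λ.λ.0 1)) (0 (λ.1))) (λ.λ.1)
  [1] (λ.λ.λ.0) ((λ.λ.0 1) (λ.λ.0 1)) ((λ.λ.1) (λ.λ.λ.1))
  [2] (λ.λ.0) ((λ.λ.1) (λ.λ.λ.1))
  [3] λ.0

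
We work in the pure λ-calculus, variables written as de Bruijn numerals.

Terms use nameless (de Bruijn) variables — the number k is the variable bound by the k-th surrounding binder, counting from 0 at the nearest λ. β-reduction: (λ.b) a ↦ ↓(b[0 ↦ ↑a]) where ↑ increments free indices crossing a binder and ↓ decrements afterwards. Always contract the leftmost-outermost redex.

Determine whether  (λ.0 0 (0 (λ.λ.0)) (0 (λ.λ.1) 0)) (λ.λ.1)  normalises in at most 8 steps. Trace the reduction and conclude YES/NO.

  start: (λ.0 0 (0 (λ.λ.0)) (0 (λ.λ.1) 0)) (λ.λ.1)
  [1] (λ.λ.1) (λ.λ.1) ((λ.λ.1) (λ.λ.0)) ((λ.λ.1) (λ.λ.1) (λ.λ.1))
  [2] (λ.λ.λ.1) ((λ.λ.1) (λ.λ.0)) ((λ.λ.1) (λ.λ.1) (λ.λ.1))
  [3] (λ.λ.1) ((λ.λ.1) (λ.λ.1) (λ.λ.1))
  [4] λ.(λ.λ.1) (λ.λ.1) (λ.λ.1)
  [5] λ.(λ.λ.λ.1) (λ.λ.1)
  [6] λ.λ.λ.1

Answer: YES — reaches normal form λ.λ.λ.1 in 6 ≤ 8 steps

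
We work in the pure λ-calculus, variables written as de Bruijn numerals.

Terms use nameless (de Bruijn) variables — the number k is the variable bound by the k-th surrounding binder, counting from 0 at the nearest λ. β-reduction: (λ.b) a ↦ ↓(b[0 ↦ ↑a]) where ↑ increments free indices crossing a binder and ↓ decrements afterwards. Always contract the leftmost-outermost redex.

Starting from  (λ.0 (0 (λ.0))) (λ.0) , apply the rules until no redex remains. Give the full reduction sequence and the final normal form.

Answer: normal form = λ.0  (in 3 steps)

Reduction:
  start: (λ.0 (0 (λ.0))) (λ.0)
  [1] (λ.0) ((λ.0) (λ.0))
  [2] (λ.0) (λ.0)
  [3] λ.0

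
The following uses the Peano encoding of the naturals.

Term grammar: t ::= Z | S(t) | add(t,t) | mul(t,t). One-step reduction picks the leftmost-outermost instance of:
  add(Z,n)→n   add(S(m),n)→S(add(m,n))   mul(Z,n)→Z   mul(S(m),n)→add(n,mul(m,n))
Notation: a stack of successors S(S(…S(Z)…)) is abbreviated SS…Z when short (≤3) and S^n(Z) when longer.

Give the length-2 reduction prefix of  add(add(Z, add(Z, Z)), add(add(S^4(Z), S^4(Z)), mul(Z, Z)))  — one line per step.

Answer: after 2 steps: add(Z, add(add(S^4(Z), S^4(Z)), mul(Z, Z)))

Working:
  start: add(add(Z, add(Z, Z)), add(add(S^4(Z), S^4(Z)), mul(Z, Z)))
  →1  add(add(Z, Z), add(add(S^4(Z), S^4(Z)), mul(Z, Z)))
  →2  add(Z, add(add(S^4(Z), S^4(Z)), mul(Z, Z)))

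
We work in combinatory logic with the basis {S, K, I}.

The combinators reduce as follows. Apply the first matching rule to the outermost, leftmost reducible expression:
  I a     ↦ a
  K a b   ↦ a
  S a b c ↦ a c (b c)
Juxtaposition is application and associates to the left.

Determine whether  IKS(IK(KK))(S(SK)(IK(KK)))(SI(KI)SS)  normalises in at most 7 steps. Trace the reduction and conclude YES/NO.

  start: IKS(IK(KK))(S(SK)(IK(KK)))(SI(KI)SS)
  →1  KS(IK(KK))(S(SK)(IK(KK)))(SI(KI)SS)
  →2  S(S(SK)(IK(KK)))(SI(KI)SS)
  →3  S(S(SK)(K(KK)))(SI(KI)SS)
  →4  S(S(SK)(K(KK)))(IS(KIS)S)
  →5  S(S(SK)(K(KK)))(S(KIS)S)
  →6  S(S(SK)(K(KK)))(SIS)

Answer: YES — reaches normal form S(S(SK)(K(KK)))(SIS) in 6 ≤ 7 steps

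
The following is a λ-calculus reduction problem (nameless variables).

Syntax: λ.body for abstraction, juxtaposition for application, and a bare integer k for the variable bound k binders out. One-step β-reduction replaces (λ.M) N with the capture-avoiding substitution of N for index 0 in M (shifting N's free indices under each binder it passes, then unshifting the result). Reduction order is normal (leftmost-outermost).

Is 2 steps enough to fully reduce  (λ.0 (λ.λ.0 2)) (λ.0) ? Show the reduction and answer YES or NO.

Answer: YES — reaches normal form λ.λ.0 (λ.0) in 2 ≤ 2 steps

Reduction:
  start: (λ.0 (λ.λ.0 2)) (λ.0)
  →1  (λ.0) (λ.λ.0 (λ.0))
  →2  λ.λ.0 (λ.0)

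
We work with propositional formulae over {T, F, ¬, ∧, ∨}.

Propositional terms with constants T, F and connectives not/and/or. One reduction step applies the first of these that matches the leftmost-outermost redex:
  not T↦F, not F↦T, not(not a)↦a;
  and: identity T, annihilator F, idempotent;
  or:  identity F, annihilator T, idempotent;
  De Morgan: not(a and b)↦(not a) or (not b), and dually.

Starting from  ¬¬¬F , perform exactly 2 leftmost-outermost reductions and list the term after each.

  start: ¬¬¬F
  [1] ¬F
  [2] T

Answer: after 2 steps: T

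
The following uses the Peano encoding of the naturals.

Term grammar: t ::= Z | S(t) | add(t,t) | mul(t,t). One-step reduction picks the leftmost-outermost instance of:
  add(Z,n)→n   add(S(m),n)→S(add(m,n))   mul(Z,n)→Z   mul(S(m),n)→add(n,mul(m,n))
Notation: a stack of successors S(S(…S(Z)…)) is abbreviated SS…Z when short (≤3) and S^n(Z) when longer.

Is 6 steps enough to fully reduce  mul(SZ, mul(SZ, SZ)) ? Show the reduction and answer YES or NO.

Answer: NO — after 6 steps the term is S(add(Z, mul(Z, mul(SZ, SZ)))), not yet normal

Working:
  start: mul(SZ, mul(SZ, SZ))
  [1] add(mul(SZ, SZ), mul(Z, mul(SZ, SZ)))
  [2] add(add(SZ, mul(Z, SZ)), mul(Z, mul(SZ, SZ)))
  [3] add(S(add(Z, mul(Z, SZ))), mul(Z, mul(SZ, SZ)))
  [4] S(add(add(Z, mul(Z, SZ)), mul(Z, mul(SZ, SZ))))
  [5] S(add(mul(Z, SZ), mul(Z, mul(SZ, SZ))))
  [6] S(add(Z, mul(Z, mul(SZ, SZ))))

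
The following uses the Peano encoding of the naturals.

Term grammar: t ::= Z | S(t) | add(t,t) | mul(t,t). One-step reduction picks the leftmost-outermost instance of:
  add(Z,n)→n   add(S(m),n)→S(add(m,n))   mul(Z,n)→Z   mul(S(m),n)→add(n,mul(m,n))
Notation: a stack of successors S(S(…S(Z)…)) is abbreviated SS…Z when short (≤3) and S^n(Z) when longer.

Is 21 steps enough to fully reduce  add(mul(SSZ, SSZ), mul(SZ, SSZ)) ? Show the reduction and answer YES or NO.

  start: add(mul(SSZ, SSZ), mul(SZ, SSZ))
  →1  add(add(SSZ, mul(SZ, SSZ)), mul(SZ, SSZ))
  →2  add(S(add(SZ, mul(SZ, SSZ))), mul(SZ, SSZ))
  →3  S(add(add(SZ, mul(SZ, SSZ)), mul(SZ, SSZ)))
  →4  S(add(S(add(Z, mul(SZ, SSZ))), mul(SZ, SSZ)))
  →5  S(S(add(add(Z, mul(SZ, SSZ)), mul(SZ, SSZ))))
  →6  S(S(add(mul(SZ, SSZ), mul(SZ, SSZ))))
  →7  S(S(add(add(SSZ, mul(Z, SSZ)), mul(SZ, SSZ))))
  →8  S(S(add(S(add(SZ, mul(Z, SSZ))), mul(SZ, SSZ))))
  →9  S(S(S(add(add(SZ, mul(Z, SSZ)), mul(SZ, SSZ)))))
  →10  S(S(S(add(S(add(Z, mul(Z, SSZ))), mul(SZ, SSZ)))))
  →11  S(S(S(S(add(add(Z, mul(Z, SSZ)), mul(SZ, SSZ))))))
  →12  S(S(S(S(add(mul(Z, SSZ), mul(SZ, SSZ))))))
  →13  S(S(S(S(add(Z, mul(SZ, SSZ))))))
  →14  S(S(S(S(mul(SZ, SSZ)))))
  →15  S(S(S(S(add(SSZ, mul(Z, SSZ))))))
  →16  S(S(S(S(S(add(SZ, mul(Z, SSZ)))))))
  →17  S(S(S(S(S(S(add(Z, mul(Z, SSZ))))))))
  →18  S(S(S(S(S(S(mul(Z, SSZ)))))))
  →19  S^6(Z)

Answer: YES — reaches normal form S^6(Z) in 19 ≤ 21 steps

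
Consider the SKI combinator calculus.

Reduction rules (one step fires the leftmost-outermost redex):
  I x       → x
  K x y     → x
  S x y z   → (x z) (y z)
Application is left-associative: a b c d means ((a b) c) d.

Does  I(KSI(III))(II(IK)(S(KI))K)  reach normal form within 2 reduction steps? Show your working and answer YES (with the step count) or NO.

Answer: NO — after 2 steps the term is S(III)(II(IK)(S(KI))K), not yet normal

Reduction:
  start: I(KSI(III))(II(IK)(S(KI))K)
  →1  KSI(III)(II(IK)(S(KI))K)
  →2  S(III)(II(IK)(S(KI))K)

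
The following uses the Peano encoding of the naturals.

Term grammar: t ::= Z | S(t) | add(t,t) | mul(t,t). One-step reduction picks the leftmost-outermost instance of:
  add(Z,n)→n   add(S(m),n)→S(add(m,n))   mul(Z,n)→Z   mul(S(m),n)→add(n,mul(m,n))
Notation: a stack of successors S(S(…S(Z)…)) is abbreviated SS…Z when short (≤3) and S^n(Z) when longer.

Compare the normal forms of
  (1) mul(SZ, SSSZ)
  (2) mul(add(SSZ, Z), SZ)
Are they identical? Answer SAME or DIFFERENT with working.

Term A:
  start: mul(SZ, SSSZ)
  [1] add(SSSZ, mul(Z, SSSZ))
  [2] S(add(SSZ, mul(Z, SSSZ)))
  [3] S(S(add(SZ, mul(Z, SSSZ))))
  [4] S(S(S(add(Z, mul(Z, SSSZ)))))
  [5] S(S(S(mul(Z, SSSZ))))
  [6] SSSZ

Term B:
  start: mul(add(SSZ, Z), SZ)
  [1] mul(S(add(SZ, Z)), SZ)
  [2] add(SZ, mul(add(SZ, Z), SZ))
  [3] S(add(Z, mul(add(SZ, Z), SZ)))
  [4] S(mul(add(SZ, Z), SZ))
  [5] S(mul(S(add(Z, Z)), SZ))
  [6] S(add(SZ, mul(add(Z, Z), SZ)))
  [7] S(S(add(Z, mul(add(Z, Z), SZ))))
  [8] S(S(mul(add(Z, Z), SZ)))
  [9] S(S(mul(Z, SZ)))
  [10] SSZ

Answer: DIFFERENT — A ⇓ SSSZ, B ⇓ SSZ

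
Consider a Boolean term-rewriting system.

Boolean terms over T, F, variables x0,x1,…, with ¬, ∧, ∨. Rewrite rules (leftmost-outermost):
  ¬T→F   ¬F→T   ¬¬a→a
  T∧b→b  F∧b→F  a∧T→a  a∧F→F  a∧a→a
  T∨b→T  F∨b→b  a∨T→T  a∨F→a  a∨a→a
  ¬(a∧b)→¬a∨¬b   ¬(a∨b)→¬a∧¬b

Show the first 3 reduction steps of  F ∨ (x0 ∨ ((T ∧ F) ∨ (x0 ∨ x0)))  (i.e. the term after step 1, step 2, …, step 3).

  start: F ∨ (x0 ∨ ((T ∧ F) ∨ (x0 ∨ x0)))
  →1  x0 ∨ ((T ∧ F) ∨ (x0 ∨ x0))
  →2  x0 ∨ (F ∨ (x0 ∨ x0))
  →3  x0 ∨ (x0 ∨ x0)

Answer: after 3 steps: x0 ∨ (x0 ∨ x0)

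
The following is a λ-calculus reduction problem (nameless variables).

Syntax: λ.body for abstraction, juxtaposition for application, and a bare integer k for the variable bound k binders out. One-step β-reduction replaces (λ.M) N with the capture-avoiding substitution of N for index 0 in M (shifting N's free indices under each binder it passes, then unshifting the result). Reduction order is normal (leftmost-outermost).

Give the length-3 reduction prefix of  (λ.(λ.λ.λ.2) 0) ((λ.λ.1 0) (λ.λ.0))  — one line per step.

Answer: after 3 steps: λ.λ.λ.(λ.λ.0) 0

Working:
  start: (λ.(λ.λ.λ.2) 0) ((λ.λ.1 0) (λ.λ.0))
  [1] (λ.λ.λ.2) ((λ.λ.1 0) (λ.λ.0))
  [2] λ.λ.(λ.λ.1 0) (λ.λ.0)
  [3] λ.λ.λ.(λ.λ.0) 0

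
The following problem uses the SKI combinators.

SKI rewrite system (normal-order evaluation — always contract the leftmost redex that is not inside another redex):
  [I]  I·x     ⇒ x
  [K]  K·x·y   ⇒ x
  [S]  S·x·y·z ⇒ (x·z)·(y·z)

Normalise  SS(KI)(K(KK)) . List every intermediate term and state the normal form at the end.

  start: SS(KI)(K(KK))
  →1  S(K(KK))(KI(K(KK)))
  →2  S(K(KK))I

Answer: normal form = S(K(KK))I  (in 2 steps)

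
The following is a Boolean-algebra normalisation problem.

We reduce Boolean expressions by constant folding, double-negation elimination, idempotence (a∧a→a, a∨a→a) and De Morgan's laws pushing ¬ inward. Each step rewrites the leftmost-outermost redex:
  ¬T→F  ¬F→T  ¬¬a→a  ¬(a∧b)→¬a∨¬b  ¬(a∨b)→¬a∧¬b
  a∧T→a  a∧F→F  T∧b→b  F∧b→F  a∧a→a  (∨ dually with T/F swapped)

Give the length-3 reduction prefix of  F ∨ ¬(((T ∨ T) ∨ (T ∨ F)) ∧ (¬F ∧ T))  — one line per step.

  start: F ∨ ¬(((T ∨ T) ∨ (T ∨ F)) ∧ (¬F ∧ T))
  [1] ¬(((T ∨ T) ∨ (T ∨ F)) ∧ (¬F ∧ T))
  [2] ¬((T ∨ T) ∨ (T ∨ F)) ∨ ¬(¬F ∧ T)
  [3] (¬(T ∨ T) ∧ ¬(T ∨ F)) ∨ ¬(¬F ∧ T)

Answer: after 3 steps: (¬(T ∨ T) ∧ ¬(T ∨ F)) ∨ ¬(¬F ∧ T)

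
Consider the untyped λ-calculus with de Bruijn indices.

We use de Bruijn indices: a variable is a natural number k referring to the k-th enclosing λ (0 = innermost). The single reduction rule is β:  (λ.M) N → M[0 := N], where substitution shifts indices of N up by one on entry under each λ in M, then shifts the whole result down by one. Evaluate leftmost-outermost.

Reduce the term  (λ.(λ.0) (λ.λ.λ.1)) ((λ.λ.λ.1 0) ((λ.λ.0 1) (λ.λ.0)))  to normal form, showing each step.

  start: (λ.(λ.0) (λ.λ.λ.1)) ((λ.λ.λ.1 0) ((λ.λ.0 1) (λ.λ.0)))
  →1  (λ.0) (λ.λ.λ.1)
  →2  λ.λ.λ.1

Answer: normal form = λ.λ.λ.1  (in 2 steps)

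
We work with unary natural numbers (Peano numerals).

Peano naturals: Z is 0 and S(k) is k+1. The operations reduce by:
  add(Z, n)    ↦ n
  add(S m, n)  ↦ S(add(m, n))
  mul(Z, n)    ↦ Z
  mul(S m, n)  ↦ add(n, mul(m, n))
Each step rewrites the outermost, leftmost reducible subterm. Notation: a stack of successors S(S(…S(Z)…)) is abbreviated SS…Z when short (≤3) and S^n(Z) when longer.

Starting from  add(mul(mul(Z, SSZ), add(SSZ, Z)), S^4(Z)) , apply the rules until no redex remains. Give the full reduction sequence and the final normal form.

Answer: normal form = S^4(Z)  (in 3 steps)

Working:
  start: add(mul(mul(Z, SSZ), add(SSZ, Z)), S^4(Z))
  step 1: add(mul(Z, add(SSZ, Z)), S^4(Z))
  step 2: add(Z, S^4(Z))
  step 3: S^4(Z)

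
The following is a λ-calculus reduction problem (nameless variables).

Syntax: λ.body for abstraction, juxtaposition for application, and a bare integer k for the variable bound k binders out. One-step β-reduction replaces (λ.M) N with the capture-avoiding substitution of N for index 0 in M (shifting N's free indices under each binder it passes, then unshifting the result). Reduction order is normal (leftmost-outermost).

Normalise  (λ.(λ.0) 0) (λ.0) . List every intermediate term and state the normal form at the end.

  start: (λ.(λ.0) 0) (λ.0)
  →1  (λ.0) (λ.0)
  →2  λ.0

Answer: normal form = λ.0  (in 2 steps)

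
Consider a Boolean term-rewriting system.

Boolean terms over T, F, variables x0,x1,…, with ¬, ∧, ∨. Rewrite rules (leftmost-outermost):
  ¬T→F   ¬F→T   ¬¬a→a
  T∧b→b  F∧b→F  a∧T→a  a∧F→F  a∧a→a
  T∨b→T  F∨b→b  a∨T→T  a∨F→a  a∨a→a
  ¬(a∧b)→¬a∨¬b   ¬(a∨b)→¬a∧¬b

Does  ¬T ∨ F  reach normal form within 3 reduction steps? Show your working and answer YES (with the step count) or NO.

Answer: YES — reaches normal form F in 2 ≤ 3 steps

Reduction:
  start: ¬T ∨ F
  [1] ¬T
  [2] F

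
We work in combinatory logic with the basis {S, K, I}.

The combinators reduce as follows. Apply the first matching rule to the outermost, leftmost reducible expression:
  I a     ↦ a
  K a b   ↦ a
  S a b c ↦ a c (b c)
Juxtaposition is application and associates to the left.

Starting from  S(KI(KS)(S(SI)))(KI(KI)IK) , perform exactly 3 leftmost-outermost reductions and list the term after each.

  start: S(KI(KS)(S(SI)))(KI(KI)IK)
  step 1: S(I(S(SI)))(KI(KI)IK)
  step 2: S(S(SI))(KI(KI)IK)
  step 3: S(S(SI))(IIK)

Answer: after 3 steps: S(S(SI))(IIK)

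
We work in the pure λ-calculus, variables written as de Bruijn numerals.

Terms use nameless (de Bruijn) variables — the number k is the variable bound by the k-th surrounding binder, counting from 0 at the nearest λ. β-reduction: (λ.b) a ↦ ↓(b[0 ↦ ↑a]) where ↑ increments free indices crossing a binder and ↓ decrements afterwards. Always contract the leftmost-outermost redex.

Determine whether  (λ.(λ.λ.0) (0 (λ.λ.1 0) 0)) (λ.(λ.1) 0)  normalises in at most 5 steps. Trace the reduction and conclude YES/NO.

  start: (λ.(λ.λ.0) (0 (λ.λ.1 0) 0)) (λ.(λ.1) 0)
  →1  (λ.λ.0) ((λ.(λ.1) 0) (λ.λ.1 0) (λ.(λ.1) 0))
  →2  λ.0

Answer: YES — reaches normal form λ.0 in 2 ≤ 5 steps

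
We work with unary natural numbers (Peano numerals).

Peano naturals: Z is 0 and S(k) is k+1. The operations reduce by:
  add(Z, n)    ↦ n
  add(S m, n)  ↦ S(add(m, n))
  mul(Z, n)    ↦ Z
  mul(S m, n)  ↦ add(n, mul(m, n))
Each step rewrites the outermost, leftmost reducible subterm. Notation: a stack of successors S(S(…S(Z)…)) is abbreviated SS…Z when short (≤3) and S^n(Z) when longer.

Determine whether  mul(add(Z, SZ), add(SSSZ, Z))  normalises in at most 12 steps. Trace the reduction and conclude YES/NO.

  start: mul(add(Z, SZ), add(SSSZ, Z))
  →1  mul(SZ, add(SSSZ, Z))
  →2  add(add(SSSZ, Z), mul(Z, add(SSSZ, Z)))
  →3  add(S(add(SSZ, Z)), mul(Z, add(SSSZ, Z)))
  →4  S(add(add(SSZ, Z), mul(Z, add(SSSZ, Z))))
  →5  S(add(S(add(SZ, Z)), mul(Z, add(SSSZ, Z))))
  →6  S(S(add(add(SZ, Z), mul(Z, add(SSSZ, Z)))))
  →7  S(S(add(S(add(Z, Z)), mul(Z, add(SSSZ, Z)))))
  →8  S(S(S(add(add(Z, Z), mul(Z, add(SSSZ, Z))))))
  →9  S(S(S(add(Z, mul(Z, add(SSSZ, Z))))))
  →10  S(S(S(mul(Z, add(SSSZ, Z)))))
  →11  SSSZ

Answer: YES — reaches normal form SSSZ in 11 ≤ 12 steps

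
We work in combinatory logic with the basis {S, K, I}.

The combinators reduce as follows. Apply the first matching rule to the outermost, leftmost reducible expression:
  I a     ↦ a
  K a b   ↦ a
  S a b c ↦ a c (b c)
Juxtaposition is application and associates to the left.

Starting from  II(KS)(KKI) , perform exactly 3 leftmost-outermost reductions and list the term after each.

  start: II(KS)(KKI)
  step 1: I(KS)(KKI)
  step 2: KS(KKI)
  step 3: S

Answer: after 3 steps: S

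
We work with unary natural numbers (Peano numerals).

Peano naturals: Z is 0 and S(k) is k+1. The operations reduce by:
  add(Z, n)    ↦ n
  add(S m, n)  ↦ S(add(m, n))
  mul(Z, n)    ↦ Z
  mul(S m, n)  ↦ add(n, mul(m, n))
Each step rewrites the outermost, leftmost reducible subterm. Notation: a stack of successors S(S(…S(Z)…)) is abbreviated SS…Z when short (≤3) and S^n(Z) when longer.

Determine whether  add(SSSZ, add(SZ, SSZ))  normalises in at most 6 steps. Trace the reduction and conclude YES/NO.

  start: add(SSSZ, add(SZ, SSZ))
  →1  S(add(SSZ, add(SZ, SSZ)))
  →2  S(S(add(SZ, add(SZ, SSZ))))
  →3  S(S(S(add(Z, add(SZ, SSZ)))))
  →4  S(S(S(add(SZ, SSZ))))
  →5  S(S(S(S(add(Z, SSZ)))))
  →6  S^6(Z)

Answer: YES — reaches normal form S^6(Z) in 6 ≤ 6 steps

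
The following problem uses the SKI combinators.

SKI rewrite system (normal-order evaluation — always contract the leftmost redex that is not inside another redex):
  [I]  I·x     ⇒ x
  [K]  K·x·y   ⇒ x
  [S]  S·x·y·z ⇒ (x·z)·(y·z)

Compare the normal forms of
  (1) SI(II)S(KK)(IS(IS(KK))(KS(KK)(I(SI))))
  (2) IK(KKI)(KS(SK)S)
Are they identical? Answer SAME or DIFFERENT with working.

Term A:
  start: SI(II)S(KK)(IS(IS(KK))(KS(KK)(I(SI))))
  [1] IS(IIS)(KK)(IS(IS(KK))(KS(KK)(I(SI))))
  [2] S(IIS)(KK)(IS(IS(KK))(KS(KK)(I(SI))))
  [3] IIS(IS(IS(KK))(KS(KK)(I(SI))))(KK(IS(IS(KK))(KS(KK)(I(SI)))))
  [4] IS(IS(IS(KK))(KS(KK)(I(SI))))(KK(IS(IS(KK))(KS(KK)(I(SI)))))
  [5] S(IS(IS(KK))(KS(KK)(I(SI))))(KK(IS(IS(KK))(KS(KK)(I(SI)))))
  [6] S(S(IS(KK))(KS(KK)(I(SI))))(KK(IS(IS(KK))(KS(KK)(I(SI)))))
  [7] S(S(S(KK))(KS(KK)(I(SI))))(KK(IS(IS(KK))(KS(KK)(I(SI)))))
  [8] S(S(S(KK))(S(I(SI))))(KK(IS(IS(KK))(KS(KK)(I(SI)))))
  [9] S(S(S(KK))(S(SI)))(KK(IS(IS(KK))(KS(KK)(I(SI)))))
  [10] S(S(S(KK))(S(SI)))K

Term B:
  start: IK(KKI)(KS(SK)S)
  [1] K(KKI)(KS(SK)S)
  [2] KKI
  [3] K

Answer: DIFFERENT — A ⇓ S(S(S(KK))(S(SI)))K, B ⇓ K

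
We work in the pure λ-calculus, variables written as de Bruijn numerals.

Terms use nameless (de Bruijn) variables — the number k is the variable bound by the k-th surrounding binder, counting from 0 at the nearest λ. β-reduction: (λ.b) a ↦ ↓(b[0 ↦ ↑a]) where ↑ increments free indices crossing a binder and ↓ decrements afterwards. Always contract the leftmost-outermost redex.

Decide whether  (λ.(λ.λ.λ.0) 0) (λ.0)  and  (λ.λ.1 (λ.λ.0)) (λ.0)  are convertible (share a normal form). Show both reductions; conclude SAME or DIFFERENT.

Term A:
  start: (λ.(λ.λ.λ.0) 0) (λ.0)
  →1  (λ.λ.λ.0) (λ.0)
  →2  λ.λ.0

Term B:
  start: (λ.λ.1 (λ.λ.0)) (λ.0)
  →1  λ.(λ.0) (λ.λ.0)
  →2  λ.λ.λ.0

Answer: DIFFERENT — A ⇓ λ.λ.0, B ⇓ λ.λ.λ.0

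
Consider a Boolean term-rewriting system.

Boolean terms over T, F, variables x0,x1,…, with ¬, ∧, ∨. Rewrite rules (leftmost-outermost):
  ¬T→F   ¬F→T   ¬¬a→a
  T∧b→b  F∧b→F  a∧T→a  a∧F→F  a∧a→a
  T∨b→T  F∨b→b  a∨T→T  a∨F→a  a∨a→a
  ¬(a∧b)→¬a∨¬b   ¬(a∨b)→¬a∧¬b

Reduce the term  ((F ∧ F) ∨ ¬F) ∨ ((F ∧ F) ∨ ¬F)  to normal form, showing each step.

  start: ((F ∧ F) ∨ ¬F) ∨ ((F ∧ F) ∨ ¬F)
  [1] (F ∧ F) ∨ ¬F
  [2] F ∨ ¬F
  [3] ¬F
  [4] T

Answer: normal form = T  (in 4 steps)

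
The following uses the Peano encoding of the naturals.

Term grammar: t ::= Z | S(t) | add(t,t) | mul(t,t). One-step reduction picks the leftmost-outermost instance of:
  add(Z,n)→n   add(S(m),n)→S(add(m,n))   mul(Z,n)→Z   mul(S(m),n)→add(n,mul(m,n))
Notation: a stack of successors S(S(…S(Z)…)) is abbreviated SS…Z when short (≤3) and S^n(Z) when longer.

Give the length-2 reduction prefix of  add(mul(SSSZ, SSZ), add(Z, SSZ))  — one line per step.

  start: add(mul(SSSZ, SSZ), add(Z, SSZ))
  →1  add(add(SSZ, mul(SSZ, SSZ)), add(Z, SSZ))
  →2  add(S(add(SZ, mul(SSZ, SSZ))), add(Z, SSZ))

Answer: after 2 steps: add(S(add(SZ, mul(SSZ, SSZ))), add(Z, SSZ))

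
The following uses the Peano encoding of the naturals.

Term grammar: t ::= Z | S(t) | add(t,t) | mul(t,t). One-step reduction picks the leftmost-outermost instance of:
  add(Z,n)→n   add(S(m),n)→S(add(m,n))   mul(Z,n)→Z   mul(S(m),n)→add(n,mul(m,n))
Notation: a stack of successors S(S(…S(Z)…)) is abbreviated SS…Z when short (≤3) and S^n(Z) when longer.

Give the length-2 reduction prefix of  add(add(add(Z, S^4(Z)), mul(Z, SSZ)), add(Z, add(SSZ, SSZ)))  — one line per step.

  start: add(add(add(Z, S^4(Z)), mul(Z, SSZ)), add(Z, add(SSZ, SSZ)))
  step 1: add(add(S^4(Z), mul(Z, SSZ)), add(Z, add(SSZ, SSZ)))
  step 2: add(S(add(SSSZ, mul(Z, SSZ))), add(Z, add(SSZ, SSZ)))

Answer: after 2 steps: add(S(add(SSSZ, mul(Z, SSZ))), add(Z, add(SSZ, SSZ)))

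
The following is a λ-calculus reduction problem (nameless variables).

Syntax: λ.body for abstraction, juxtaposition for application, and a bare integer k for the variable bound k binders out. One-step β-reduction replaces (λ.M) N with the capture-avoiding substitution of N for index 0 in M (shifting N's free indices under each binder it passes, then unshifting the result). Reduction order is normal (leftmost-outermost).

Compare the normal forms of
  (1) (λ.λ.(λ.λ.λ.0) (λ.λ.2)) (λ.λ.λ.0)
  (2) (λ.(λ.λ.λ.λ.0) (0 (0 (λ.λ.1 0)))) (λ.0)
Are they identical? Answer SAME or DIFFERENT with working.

Term A:
  start: (λ.λ.(λ.λ.λ.0) (λ.λ.2)) (λ.λ.λ.0)
  step 1: λ.(λ.λ.λ.0) (λ.λ.2)
  step 2: λ.λ.λ.0

Term B:
  start: (λ.(λ.λ.λ.λ.0) (0 (0 (λ.λ.1 0)))) (λ.0)
  step 1: (λ.λ.λ.λ.0) ((λ.0) ((λ.0) (λ.λ.1 0)))
  step 2: λ.λ.λ.0

Answer: SAME — A ⇓ λ.λ.λ.0, B ⇓ λ.λ.λ.0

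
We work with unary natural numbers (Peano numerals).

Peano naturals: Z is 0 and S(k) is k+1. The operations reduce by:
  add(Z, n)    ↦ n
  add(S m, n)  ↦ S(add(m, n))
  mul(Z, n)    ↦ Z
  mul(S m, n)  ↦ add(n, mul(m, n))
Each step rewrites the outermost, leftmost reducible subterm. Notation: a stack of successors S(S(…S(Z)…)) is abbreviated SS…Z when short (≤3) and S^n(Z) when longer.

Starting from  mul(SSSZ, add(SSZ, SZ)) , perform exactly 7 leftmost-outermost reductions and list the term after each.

  start: mul(SSSZ, add(SSZ, SZ))
  [1] add(add(SSZ, SZ), mul(SSZ, add(SSZ, SZ)))
  [2] add(S(add(SZ, SZ)), mul(SSZ, add(SSZ, SZ)))
  [3] S(add(add(SZ, SZ), mul(SSZ, add(SSZ, SZ))))
  [4] S(add(S(add(Z, SZ)), mul(SSZ, add(SSZ, SZ))))
  [5] S(S(add(add(Z, SZ), mul(SSZ, add(SSZ, SZ)))))
  [6] S(S(add(SZ, mul(SSZ, add(SSZ, SZ)))))
  [7] S(S(S(add(Z, mul(SSZ, add(SSZ, SZ))))))

Answer: after 7 steps: S(S(S(add(Z, mul(SSZ, add(SSZ, SZ))))))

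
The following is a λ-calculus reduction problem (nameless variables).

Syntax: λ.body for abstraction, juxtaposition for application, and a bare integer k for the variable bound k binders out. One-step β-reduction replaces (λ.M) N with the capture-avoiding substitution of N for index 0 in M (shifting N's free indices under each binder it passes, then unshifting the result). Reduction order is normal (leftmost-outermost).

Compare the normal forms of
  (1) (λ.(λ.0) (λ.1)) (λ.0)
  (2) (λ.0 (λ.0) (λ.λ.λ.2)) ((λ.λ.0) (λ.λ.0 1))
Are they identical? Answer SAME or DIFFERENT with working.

Answer: DIFFERENT — A ⇓ λ.λ.0, B ⇓ λ.λ.λ.2

Reduction:
Term A:
  start: (λ.(λ.0) (λ.1)) (λ.0)
  step 1: (λ.0) (λ.λ.0)
  step 2: λ.λ.0

Term B:
  start: (λ.0 (λ.0) (λ.λ.λ.2)) ((λ.λ.0) (λ.λ.0 1))
  step 1: (λ.λ.0) (λ.λ.0 1) (λ.0) (λ.λ.λ.2)
  step 2: (λ.0) (λ.0) (λ.λ.λ.2)
  step 3: (λ.0) (λ.λ.λ.2)
  step 4: λ.λ.λ.2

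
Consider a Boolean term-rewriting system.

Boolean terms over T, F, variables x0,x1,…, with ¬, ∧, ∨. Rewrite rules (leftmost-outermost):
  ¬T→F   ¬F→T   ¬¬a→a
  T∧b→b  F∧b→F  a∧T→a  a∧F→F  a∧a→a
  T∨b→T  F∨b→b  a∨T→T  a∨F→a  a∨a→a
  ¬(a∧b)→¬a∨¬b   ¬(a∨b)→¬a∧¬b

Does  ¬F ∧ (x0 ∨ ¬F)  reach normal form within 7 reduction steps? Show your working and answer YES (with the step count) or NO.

  start: ¬F ∧ (x0 ∨ ¬F)
  →1  T ∧ (x0 ∨ ¬F)
  →2  x0 ∨ ¬F
  →3  x0 ∨ T
  →4  T

Answer: YES — reaches normal form T in 4 ≤ 7 steps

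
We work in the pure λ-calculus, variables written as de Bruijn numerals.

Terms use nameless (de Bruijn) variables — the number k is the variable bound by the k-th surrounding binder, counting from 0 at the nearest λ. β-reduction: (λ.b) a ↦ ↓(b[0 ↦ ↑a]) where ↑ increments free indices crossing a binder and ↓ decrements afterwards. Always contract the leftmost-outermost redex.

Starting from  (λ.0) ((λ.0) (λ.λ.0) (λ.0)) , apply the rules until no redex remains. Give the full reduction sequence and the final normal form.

  start: (λ.0) ((λ.0) (λ.λ.0) (λ.0))
  →1  (λ.0) (λ.λ.0) (λ.0)
  →2  (λ.λ.0) (λ.0)
  →3  λ.0

Answer: normal form = λ.0  (in 3 steps)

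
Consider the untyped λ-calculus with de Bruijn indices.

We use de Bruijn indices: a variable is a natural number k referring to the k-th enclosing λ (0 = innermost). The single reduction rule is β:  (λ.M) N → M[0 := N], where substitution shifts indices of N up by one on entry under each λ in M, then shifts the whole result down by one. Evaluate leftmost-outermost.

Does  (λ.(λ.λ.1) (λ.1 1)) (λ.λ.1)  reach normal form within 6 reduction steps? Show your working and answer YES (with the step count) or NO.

  start: (λ.(λ.λ.1) (λ.1 1)) (λ.λ.1)
  step 1: (λ.λ.1) (λ.(λ.λ.1) (λ.λ.1))
  step 2: λ.λ.(λ.λ.1) (λ.λ.1)
  step 3: λ.λ.λ.λ.λ.1

Answer: YES — reaches normal form λ.λ.λ.λ.λ.1 in 3 ≤ 6 steps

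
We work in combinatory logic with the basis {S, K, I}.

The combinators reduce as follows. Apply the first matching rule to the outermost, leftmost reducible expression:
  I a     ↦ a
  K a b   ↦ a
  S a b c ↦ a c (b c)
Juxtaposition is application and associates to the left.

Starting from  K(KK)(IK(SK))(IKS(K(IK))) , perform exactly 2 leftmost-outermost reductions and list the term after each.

  start: K(KK)(IK(SK))(IKS(K(IK)))
  →1  KK(IKS(K(IK)))
  →2  K

Answer: after 2 steps: K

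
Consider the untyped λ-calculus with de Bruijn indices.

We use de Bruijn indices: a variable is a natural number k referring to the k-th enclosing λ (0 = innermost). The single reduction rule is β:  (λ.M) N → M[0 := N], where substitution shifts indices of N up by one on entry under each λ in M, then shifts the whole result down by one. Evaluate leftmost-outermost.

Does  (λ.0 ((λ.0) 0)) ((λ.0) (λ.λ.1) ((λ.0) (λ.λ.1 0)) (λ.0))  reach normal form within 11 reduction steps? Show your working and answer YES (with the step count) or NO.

  start: (λ.0 ((λ.0) 0)) ((λ.0) (λ.λ.1) ((λ.0) (λ.λ.1 0)) (λ.0))
  [1] (λ.0) (λ.λ.1) ((λ.0) (λ.λ.1 0)) (λ.0) ((λ.0) ((λ.0) (λ.λ.1) ((λ.0) (λ.λ.1 0)) (λ.0)))
  [2] (λ.λ.1) ((λ.0) (λ.λ.1 0)) (λ.0) ((λ.0) ((λ.0) (λ.λ.1) ((λ.0) (λ.λ.1 0)) (λ.0)))
  [3] (λ.(λ.0) (λ.λ.1 0)) (λ.0) ((λ.0) ((λ.0) (λ.λ.1) ((λ.0) (λ.λ.1 0)) (λ.0)))
  [4] (λ.0) (λ.λ.1 0) ((λ.0) ((λ.0) (λ.λ.1) ((λ.0) (λ.λ.1 0)) (λ.0)))
  [5] (λ.λ.1 0) ((λ.0) ((λ.0) (λ.λ.1) ((λ.0) (λ.λ.1 0)) (λ.0)))
  [6] λ.(λ.0) ((λ.0) (λ.λ.1) ((λ.0) (λ.λ.1 0)) (λ.0)) 0
  [7] λ.(λ.0) (λ.λ.1) ((λ.0) (λ.λ.1 0)) (λ.0) 0
  [8] λ.(λ.λ.1) ((λ.0) (λ.λ.1 0)) (λ.0) 0
  [9] λ.(λ.(λ.0) (λ.λ.1 0)) (λ.0) 0
  [10] λ.(λ.0) (λ.λ.1 0) 0
  [11] λ.(λ.λ.1 0) 0

Answer: NO — after 11 steps the term is λ.(λ.λ.1 0) 0, not yet normal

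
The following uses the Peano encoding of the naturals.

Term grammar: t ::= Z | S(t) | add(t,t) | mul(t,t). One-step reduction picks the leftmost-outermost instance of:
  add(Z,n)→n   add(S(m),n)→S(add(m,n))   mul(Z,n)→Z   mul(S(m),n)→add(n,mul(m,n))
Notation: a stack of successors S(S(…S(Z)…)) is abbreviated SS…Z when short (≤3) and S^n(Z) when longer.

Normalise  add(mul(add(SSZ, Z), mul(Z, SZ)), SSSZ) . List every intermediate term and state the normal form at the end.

Answer: normal form = SSSZ  (in 11 steps)

Derivation:
  start: add(mul(add(SSZ, Z), mul(Z, SZ)), SSSZ)
  step 1: add(mul(S(add(SZ, Z)), mul(Z, SZ)), SSSZ)
  step 2: add(add(mul(Z, SZ), mul(add(SZ, Z), mul(Z, SZ))), SSSZ)
  step 3: add(add(Z, mul(add(SZ, Z), mul(Z, SZ))), SSSZ)
  step 4: add(mul(add(SZ, Z), mul(Z, SZ)), SSSZ)
  step 5: add(mul(S(add(Z, Z)), mul(Z, SZ)), SSSZ)
  step 6: add(add(mul(Z, SZ), mul(add(Z, Z), mul(Z, SZ))), SSSZ)
  step 7: add(add(Z, mul(add(Z, Z), mul(Z, SZ))), SSSZ)
  step 8: add(mul(add(Z, Z), mul(Z, SZ)), SSSZ)
  step 9: add(mul(Z, mul(Z, SZ)), SSSZ)
  step 10: add(Z, SSSZ)
  step 11: SSSZ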